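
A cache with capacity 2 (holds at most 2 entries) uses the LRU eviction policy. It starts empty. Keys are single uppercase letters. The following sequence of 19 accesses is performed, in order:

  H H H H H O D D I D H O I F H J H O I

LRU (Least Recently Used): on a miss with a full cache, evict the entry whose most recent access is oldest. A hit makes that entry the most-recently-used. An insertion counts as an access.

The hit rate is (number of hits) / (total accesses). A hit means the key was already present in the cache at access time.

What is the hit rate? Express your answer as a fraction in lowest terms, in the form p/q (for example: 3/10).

LRU simulation (capacity=2):
  1. access H: MISS. Cache (LRU->MRU): [H]
  2. access H: HIT. Cache (LRU->MRU): [H]
  3. access H: HIT. Cache (LRU->MRU): [H]
  4. access H: HIT. Cache (LRU->MRU): [H]
  5. access H: HIT. Cache (LRU->MRU): [H]
  6. access O: MISS. Cache (LRU->MRU): [H O]
  7. access D: MISS, evict H. Cache (LRU->MRU): [O D]
  8. access D: HIT. Cache (LRU->MRU): [O D]
  9. access I: MISS, evict O. Cache (LRU->MRU): [D I]
  10. access D: HIT. Cache (LRU->MRU): [I D]
  11. access H: MISS, evict I. Cache (LRU->MRU): [D H]
  12. access O: MISS, evict D. Cache (LRU->MRU): [H O]
  13. access I: MISS, evict H. Cache (LRU->MRU): [O I]
  14. access F: MISS, evict O. Cache (LRU->MRU): [I F]
  15. access H: MISS, evict I. Cache (LRU->MRU): [F H]
  16. access J: MISS, evict F. Cache (LRU->MRU): [H J]
  17. access H: HIT. Cache (LRU->MRU): [J H]
  18. access O: MISS, evict J. Cache (LRU->MRU): [H O]
  19. access I: MISS, evict H. Cache (LRU->MRU): [O I]
Total: 7 hits, 12 misses, 10 evictions

Hit rate = 7/19

Answer: 7/19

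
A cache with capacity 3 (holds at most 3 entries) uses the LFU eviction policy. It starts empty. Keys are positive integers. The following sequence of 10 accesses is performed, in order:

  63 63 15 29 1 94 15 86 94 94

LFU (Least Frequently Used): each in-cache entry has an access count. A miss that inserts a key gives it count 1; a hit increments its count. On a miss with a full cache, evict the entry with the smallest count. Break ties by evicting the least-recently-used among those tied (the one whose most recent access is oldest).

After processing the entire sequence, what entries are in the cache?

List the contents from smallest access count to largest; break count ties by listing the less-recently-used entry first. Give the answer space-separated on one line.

LFU simulation (capacity=3):
  1. access 63: MISS. Cache: [63(c=1)]
  2. access 63: HIT, count now 2. Cache: [63(c=2)]
  3. access 15: MISS. Cache: [15(c=1) 63(c=2)]
  4. access 29: MISS. Cache: [15(c=1) 29(c=1) 63(c=2)]
  5. access 1: MISS, evict 15(c=1). Cache: [29(c=1) 1(c=1) 63(c=2)]
  6. access 94: MISS, evict 29(c=1). Cache: [1(c=1) 94(c=1) 63(c=2)]
  7. access 15: MISS, evict 1(c=1). Cache: [94(c=1) 15(c=1) 63(c=2)]
  8. access 86: MISS, evict 94(c=1). Cache: [15(c=1) 86(c=1) 63(c=2)]
  9. access 94: MISS, evict 15(c=1). Cache: [86(c=1) 94(c=1) 63(c=2)]
  10. access 94: HIT, count now 2. Cache: [86(c=1) 63(c=2) 94(c=2)]
Total: 2 hits, 8 misses, 5 evictions

Answer: 86 63 94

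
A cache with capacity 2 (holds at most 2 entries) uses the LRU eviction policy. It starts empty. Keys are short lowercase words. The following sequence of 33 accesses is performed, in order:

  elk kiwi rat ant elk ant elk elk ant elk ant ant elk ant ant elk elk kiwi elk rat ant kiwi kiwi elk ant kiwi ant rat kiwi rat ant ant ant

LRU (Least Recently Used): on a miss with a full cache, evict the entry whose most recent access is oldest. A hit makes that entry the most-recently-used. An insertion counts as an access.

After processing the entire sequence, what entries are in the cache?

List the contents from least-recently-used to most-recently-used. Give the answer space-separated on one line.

Answer: rat ant

Derivation:
LRU simulation (capacity=2):
  1. access elk: MISS. Cache (LRU->MRU): [elk]
  2. access kiwi: MISS. Cache (LRU->MRU): [elk kiwi]
  3. access rat: MISS, evict elk. Cache (LRU->MRU): [kiwi rat]
  4. access ant: MISS, evict kiwi. Cache (LRU->MRU): [rat ant]
  5. access elk: MISS, evict rat. Cache (LRU->MRU): [ant elk]
  6. access ant: HIT. Cache (LRU->MRU): [elk ant]
  7. access elk: HIT. Cache (LRU->MRU): [ant elk]
  8. access elk: HIT. Cache (LRU->MRU): [ant elk]
  9. access ant: HIT. Cache (LRU->MRU): [elk ant]
  10. access elk: HIT. Cache (LRU->MRU): [ant elk]
  11. access ant: HIT. Cache (LRU->MRU): [elk ant]
  12. access ant: HIT. Cache (LRU->MRU): [elk ant]
  13. access elk: HIT. Cache (LRU->MRU): [ant elk]
  14. access ant: HIT. Cache (LRU->MRU): [elk ant]
  15. access ant: HIT. Cache (LRU->MRU): [elk ant]
  16. access elk: HIT. Cache (LRU->MRU): [ant elk]
  17. access elk: HIT. Cache (LRU->MRU): [ant elk]
  18. access kiwi: MISS, evict ant. Cache (LRU->MRU): [elk kiwi]
  19. access elk: HIT. Cache (LRU->MRU): [kiwi elk]
  20. access rat: MISS, evict kiwi. Cache (LRU->MRU): [elk rat]
  21. access ant: MISS, evict elk. Cache (LRU->MRU): [rat ant]
  22. access kiwi: MISS, evict rat. Cache (LRU->MRU): [ant kiwi]
  23. access kiwi: HIT. Cache (LRU->MRU): [ant kiwi]
  24. access elk: MISS, evict ant. Cache (LRU->MRU): [kiwi elk]
  25. access ant: MISS, evict kiwi. Cache (LRU->MRU): [elk ant]
  26. access kiwi: MISS, evict elk. Cache (LRU->MRU): [ant kiwi]
  27. access ant: HIT. Cache (LRU->MRU): [kiwi ant]
  28. access rat: MISS, evict kiwi. Cache (LRU->MRU): [ant rat]
  29. access kiwi: MISS, evict ant. Cache (LRU->MRU): [rat kiwi]
  30. access rat: HIT. Cache (LRU->MRU): [kiwi rat]
  31. access ant: MISS, evict kiwi. Cache (LRU->MRU): [rat ant]
  32. access ant: HIT. Cache (LRU->MRU): [rat ant]
  33. access ant: HIT. Cache (LRU->MRU): [rat ant]
Total: 18 hits, 15 misses, 13 evictions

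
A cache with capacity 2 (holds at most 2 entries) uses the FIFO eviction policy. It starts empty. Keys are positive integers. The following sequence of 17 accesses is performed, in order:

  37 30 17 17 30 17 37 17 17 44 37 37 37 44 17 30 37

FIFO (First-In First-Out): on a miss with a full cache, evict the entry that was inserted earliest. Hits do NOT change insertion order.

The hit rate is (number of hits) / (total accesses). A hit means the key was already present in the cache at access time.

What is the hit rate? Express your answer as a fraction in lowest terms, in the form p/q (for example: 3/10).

Answer: 9/17

Derivation:
FIFO simulation (capacity=2):
  1. access 37: MISS. Cache (old->new): [37]
  2. access 30: MISS. Cache (old->new): [37 30]
  3. access 17: MISS, evict 37. Cache (old->new): [30 17]
  4. access 17: HIT. Cache (old->new): [30 17]
  5. access 30: HIT. Cache (old->new): [30 17]
  6. access 17: HIT. Cache (old->new): [30 17]
  7. access 37: MISS, evict 30. Cache (old->new): [17 37]
  8. access 17: HIT. Cache (old->new): [17 37]
  9. access 17: HIT. Cache (old->new): [17 37]
  10. access 44: MISS, evict 17. Cache (old->new): [37 44]
  11. access 37: HIT. Cache (old->new): [37 44]
  12. access 37: HIT. Cache (old->new): [37 44]
  13. access 37: HIT. Cache (old->new): [37 44]
  14. access 44: HIT. Cache (old->new): [37 44]
  15. access 17: MISS, evict 37. Cache (old->new): [44 17]
  16. access 30: MISS, evict 44. Cache (old->new): [17 30]
  17. access 37: MISS, evict 17. Cache (old->new): [30 37]
Total: 9 hits, 8 misses, 6 evictions

Hit rate = 9/17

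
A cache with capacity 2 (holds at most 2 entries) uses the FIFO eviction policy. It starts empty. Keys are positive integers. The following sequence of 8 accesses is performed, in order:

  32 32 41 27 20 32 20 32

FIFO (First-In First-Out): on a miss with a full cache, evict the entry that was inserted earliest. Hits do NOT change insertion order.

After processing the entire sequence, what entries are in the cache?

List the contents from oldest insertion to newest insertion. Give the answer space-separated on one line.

Answer: 20 32

Derivation:
FIFO simulation (capacity=2):
  1. access 32: MISS. Cache (old->new): [32]
  2. access 32: HIT. Cache (old->new): [32]
  3. access 41: MISS. Cache (old->new): [32 41]
  4. access 27: MISS, evict 32. Cache (old->new): [41 27]
  5. access 20: MISS, evict 41. Cache (old->new): [27 20]
  6. access 32: MISS, evict 27. Cache (old->new): [20 32]
  7. access 20: HIT. Cache (old->new): [20 32]
  8. access 32: HIT. Cache (old->new): [20 32]
Total: 3 hits, 5 misses, 3 evictions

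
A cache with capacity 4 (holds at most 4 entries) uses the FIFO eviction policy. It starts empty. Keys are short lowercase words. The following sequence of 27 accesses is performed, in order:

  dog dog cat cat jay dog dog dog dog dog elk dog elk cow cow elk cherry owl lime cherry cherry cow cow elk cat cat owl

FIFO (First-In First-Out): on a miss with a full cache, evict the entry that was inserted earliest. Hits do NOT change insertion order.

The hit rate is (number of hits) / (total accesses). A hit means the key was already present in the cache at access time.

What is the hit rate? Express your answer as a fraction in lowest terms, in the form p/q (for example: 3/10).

FIFO simulation (capacity=4):
  1. access dog: MISS. Cache (old->new): [dog]
  2. access dog: HIT. Cache (old->new): [dog]
  3. access cat: MISS. Cache (old->new): [dog cat]
  4. access cat: HIT. Cache (old->new): [dog cat]
  5. access jay: MISS. Cache (old->new): [dog cat jay]
  6. access dog: HIT. Cache (old->new): [dog cat jay]
  7. access dog: HIT. Cache (old->new): [dog cat jay]
  8. access dog: HIT. Cache (old->new): [dog cat jay]
  9. access dog: HIT. Cache (old->new): [dog cat jay]
  10. access dog: HIT. Cache (old->new): [dog cat jay]
  11. access elk: MISS. Cache (old->new): [dog cat jay elk]
  12. access dog: HIT. Cache (old->new): [dog cat jay elk]
  13. access elk: HIT. Cache (old->new): [dog cat jay elk]
  14. access cow: MISS, evict dog. Cache (old->new): [cat jay elk cow]
  15. access cow: HIT. Cache (old->new): [cat jay elk cow]
  16. access elk: HIT. Cache (old->new): [cat jay elk cow]
  17. access cherry: MISS, evict cat. Cache (old->new): [jay elk cow cherry]
  18. access owl: MISS, evict jay. Cache (old->new): [elk cow cherry owl]
  19. access lime: MISS, evict elk. Cache (old->new): [cow cherry owl lime]
  20. access cherry: HIT. Cache (old->new): [cow cherry owl lime]
  21. access cherry: HIT. Cache (old->new): [cow cherry owl lime]
  22. access cow: HIT. Cache (old->new): [cow cherry owl lime]
  23. access cow: HIT. Cache (old->new): [cow cherry owl lime]
  24. access elk: MISS, evict cow. Cache (old->new): [cherry owl lime elk]
  25. access cat: MISS, evict cherry. Cache (old->new): [owl lime elk cat]
  26. access cat: HIT. Cache (old->new): [owl lime elk cat]
  27. access owl: HIT. Cache (old->new): [owl lime elk cat]
Total: 17 hits, 10 misses, 6 evictions

Hit rate = 17/27

Answer: 17/27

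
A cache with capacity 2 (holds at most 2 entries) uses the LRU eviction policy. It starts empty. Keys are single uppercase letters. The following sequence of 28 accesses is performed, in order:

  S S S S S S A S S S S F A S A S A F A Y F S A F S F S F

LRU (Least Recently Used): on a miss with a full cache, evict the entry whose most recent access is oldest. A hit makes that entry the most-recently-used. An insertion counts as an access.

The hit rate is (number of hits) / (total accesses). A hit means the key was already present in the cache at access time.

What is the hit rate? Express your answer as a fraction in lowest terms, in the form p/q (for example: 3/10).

Answer: 4/7

Derivation:
LRU simulation (capacity=2):
  1. access S: MISS. Cache (LRU->MRU): [S]
  2. access S: HIT. Cache (LRU->MRU): [S]
  3. access S: HIT. Cache (LRU->MRU): [S]
  4. access S: HIT. Cache (LRU->MRU): [S]
  5. access S: HIT. Cache (LRU->MRU): [S]
  6. access S: HIT. Cache (LRU->MRU): [S]
  7. access A: MISS. Cache (LRU->MRU): [S A]
  8. access S: HIT. Cache (LRU->MRU): [A S]
  9. access S: HIT. Cache (LRU->MRU): [A S]
  10. access S: HIT. Cache (LRU->MRU): [A S]
  11. access S: HIT. Cache (LRU->MRU): [A S]
  12. access F: MISS, evict A. Cache (LRU->MRU): [S F]
  13. access A: MISS, evict S. Cache (LRU->MRU): [F A]
  14. access S: MISS, evict F. Cache (LRU->MRU): [A S]
  15. access A: HIT. Cache (LRU->MRU): [S A]
  16. access S: HIT. Cache (LRU->MRU): [A S]
  17. access A: HIT. Cache (LRU->MRU): [S A]
  18. access F: MISS, evict S. Cache (LRU->MRU): [A F]
  19. access A: HIT. Cache (LRU->MRU): [F A]
  20. access Y: MISS, evict F. Cache (LRU->MRU): [A Y]
  21. access F: MISS, evict A. Cache (LRU->MRU): [Y F]
  22. access S: MISS, evict Y. Cache (LRU->MRU): [F S]
  23. access A: MISS, evict F. Cache (LRU->MRU): [S A]
  24. access F: MISS, evict S. Cache (LRU->MRU): [A F]
  25. access S: MISS, evict A. Cache (LRU->MRU): [F S]
  26. access F: HIT. Cache (LRU->MRU): [S F]
  27. access S: HIT. Cache (LRU->MRU): [F S]
  28. access F: HIT. Cache (LRU->MRU): [S F]
Total: 16 hits, 12 misses, 10 evictions

Hit rate = 16/28 = 4/7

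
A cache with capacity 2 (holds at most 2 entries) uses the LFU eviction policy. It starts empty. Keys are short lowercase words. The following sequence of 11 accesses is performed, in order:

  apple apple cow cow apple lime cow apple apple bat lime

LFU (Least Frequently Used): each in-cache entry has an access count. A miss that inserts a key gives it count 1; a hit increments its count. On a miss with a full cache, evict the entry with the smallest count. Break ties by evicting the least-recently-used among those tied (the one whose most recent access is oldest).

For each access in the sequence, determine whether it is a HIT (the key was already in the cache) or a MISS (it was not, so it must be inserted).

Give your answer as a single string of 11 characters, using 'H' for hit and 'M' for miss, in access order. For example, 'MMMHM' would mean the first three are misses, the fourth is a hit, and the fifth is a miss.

Answer: MHMHHMMHHMM

Derivation:
LFU simulation (capacity=2):
  1. access apple: MISS. Cache: [apple(c=1)]
  2. access apple: HIT, count now 2. Cache: [apple(c=2)]
  3. access cow: MISS. Cache: [cow(c=1) apple(c=2)]
  4. access cow: HIT, count now 2. Cache: [apple(c=2) cow(c=2)]
  5. access apple: HIT, count now 3. Cache: [cow(c=2) apple(c=3)]
  6. access lime: MISS, evict cow(c=2). Cache: [lime(c=1) apple(c=3)]
  7. access cow: MISS, evict lime(c=1). Cache: [cow(c=1) apple(c=3)]
  8. access apple: HIT, count now 4. Cache: [cow(c=1) apple(c=4)]
  9. access apple: HIT, count now 5. Cache: [cow(c=1) apple(c=5)]
  10. access bat: MISS, evict cow(c=1). Cache: [bat(c=1) apple(c=5)]
  11. access lime: MISS, evict bat(c=1). Cache: [lime(c=1) apple(c=5)]
Total: 5 hits, 6 misses, 4 evictions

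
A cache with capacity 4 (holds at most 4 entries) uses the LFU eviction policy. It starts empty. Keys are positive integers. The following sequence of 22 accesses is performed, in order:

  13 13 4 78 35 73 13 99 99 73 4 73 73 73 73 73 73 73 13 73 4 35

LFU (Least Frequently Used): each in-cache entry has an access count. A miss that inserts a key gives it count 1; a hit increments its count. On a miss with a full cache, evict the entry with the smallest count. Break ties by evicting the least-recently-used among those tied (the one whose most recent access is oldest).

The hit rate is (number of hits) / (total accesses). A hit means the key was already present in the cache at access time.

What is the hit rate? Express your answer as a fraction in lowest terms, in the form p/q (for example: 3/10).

Answer: 7/11

Derivation:
LFU simulation (capacity=4):
  1. access 13: MISS. Cache: [13(c=1)]
  2. access 13: HIT, count now 2. Cache: [13(c=2)]
  3. access 4: MISS. Cache: [4(c=1) 13(c=2)]
  4. access 78: MISS. Cache: [4(c=1) 78(c=1) 13(c=2)]
  5. access 35: MISS. Cache: [4(c=1) 78(c=1) 35(c=1) 13(c=2)]
  6. access 73: MISS, evict 4(c=1). Cache: [78(c=1) 35(c=1) 73(c=1) 13(c=2)]
  7. access 13: HIT, count now 3. Cache: [78(c=1) 35(c=1) 73(c=1) 13(c=3)]
  8. access 99: MISS, evict 78(c=1). Cache: [35(c=1) 73(c=1) 99(c=1) 13(c=3)]
  9. access 99: HIT, count now 2. Cache: [35(c=1) 73(c=1) 99(c=2) 13(c=3)]
  10. access 73: HIT, count now 2. Cache: [35(c=1) 99(c=2) 73(c=2) 13(c=3)]
  11. access 4: MISS, evict 35(c=1). Cache: [4(c=1) 99(c=2) 73(c=2) 13(c=3)]
  12. access 73: HIT, count now 3. Cache: [4(c=1) 99(c=2) 13(c=3) 73(c=3)]
  13. access 73: HIT, count now 4. Cache: [4(c=1) 99(c=2) 13(c=3) 73(c=4)]
  14. access 73: HIT, count now 5. Cache: [4(c=1) 99(c=2) 13(c=3) 73(c=5)]
  15. access 73: HIT, count now 6. Cache: [4(c=1) 99(c=2) 13(c=3) 73(c=6)]
  16. access 73: HIT, count now 7. Cache: [4(c=1) 99(c=2) 13(c=3) 73(c=7)]
  17. access 73: HIT, count now 8. Cache: [4(c=1) 99(c=2) 13(c=3) 73(c=8)]
  18. access 73: HIT, count now 9. Cache: [4(c=1) 99(c=2) 13(c=3) 73(c=9)]
  19. access 13: HIT, count now 4. Cache: [4(c=1) 99(c=2) 13(c=4) 73(c=9)]
  20. access 73: HIT, count now 10. Cache: [4(c=1) 99(c=2) 13(c=4) 73(c=10)]
  21. access 4: HIT, count now 2. Cache: [99(c=2) 4(c=2) 13(c=4) 73(c=10)]
  22. access 35: MISS, evict 99(c=2). Cache: [35(c=1) 4(c=2) 13(c=4) 73(c=10)]
Total: 14 hits, 8 misses, 4 evictions

Hit rate = 14/22 = 7/11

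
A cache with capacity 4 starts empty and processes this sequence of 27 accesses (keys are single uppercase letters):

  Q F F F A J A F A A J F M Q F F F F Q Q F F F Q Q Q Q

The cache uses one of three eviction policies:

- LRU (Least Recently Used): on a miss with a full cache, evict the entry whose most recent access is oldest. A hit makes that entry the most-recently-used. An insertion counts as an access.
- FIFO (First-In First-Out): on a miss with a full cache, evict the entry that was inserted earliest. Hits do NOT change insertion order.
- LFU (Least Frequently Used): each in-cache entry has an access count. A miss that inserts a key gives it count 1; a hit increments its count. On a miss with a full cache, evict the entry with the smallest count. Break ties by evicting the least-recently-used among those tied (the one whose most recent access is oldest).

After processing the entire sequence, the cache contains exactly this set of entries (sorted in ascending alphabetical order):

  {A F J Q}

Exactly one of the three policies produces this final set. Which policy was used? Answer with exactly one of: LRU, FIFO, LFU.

Simulating under each policy and comparing final sets:
  LRU: final set = {F J M Q} -> differs
  FIFO: final set = {F J M Q} -> differs
  LFU: final set = {A F J Q} -> MATCHES target
Only LFU produces the target set.

Answer: LFU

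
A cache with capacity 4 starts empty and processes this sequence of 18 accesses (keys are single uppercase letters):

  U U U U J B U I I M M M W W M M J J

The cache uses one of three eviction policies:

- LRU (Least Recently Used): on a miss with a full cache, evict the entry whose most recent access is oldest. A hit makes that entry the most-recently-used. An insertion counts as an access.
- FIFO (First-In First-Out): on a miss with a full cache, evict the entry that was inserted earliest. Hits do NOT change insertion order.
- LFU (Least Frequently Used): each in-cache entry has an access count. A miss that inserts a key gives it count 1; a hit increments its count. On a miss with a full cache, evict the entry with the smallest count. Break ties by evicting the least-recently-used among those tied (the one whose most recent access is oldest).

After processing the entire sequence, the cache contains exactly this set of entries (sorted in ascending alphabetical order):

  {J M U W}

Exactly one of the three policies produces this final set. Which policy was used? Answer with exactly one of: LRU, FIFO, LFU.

Answer: LFU

Derivation:
Simulating under each policy and comparing final sets:
  LRU: final set = {I J M W} -> differs
  FIFO: final set = {I J M W} -> differs
  LFU: final set = {J M U W} -> MATCHES target
Only LFU produces the target set.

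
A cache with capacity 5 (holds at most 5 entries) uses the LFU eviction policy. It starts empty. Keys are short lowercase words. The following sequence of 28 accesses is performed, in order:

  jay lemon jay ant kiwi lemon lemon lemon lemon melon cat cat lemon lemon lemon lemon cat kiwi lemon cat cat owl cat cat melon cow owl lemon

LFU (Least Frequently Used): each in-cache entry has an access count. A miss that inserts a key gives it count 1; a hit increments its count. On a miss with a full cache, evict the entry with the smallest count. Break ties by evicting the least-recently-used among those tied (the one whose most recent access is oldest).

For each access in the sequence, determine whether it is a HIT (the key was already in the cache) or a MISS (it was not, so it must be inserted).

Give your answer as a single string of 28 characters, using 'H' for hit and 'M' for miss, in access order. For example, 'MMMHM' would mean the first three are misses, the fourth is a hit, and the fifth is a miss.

LFU simulation (capacity=5):
  1. access jay: MISS. Cache: [jay(c=1)]
  2. access lemon: MISS. Cache: [jay(c=1) lemon(c=1)]
  3. access jay: HIT, count now 2. Cache: [lemon(c=1) jay(c=2)]
  4. access ant: MISS. Cache: [lemon(c=1) ant(c=1) jay(c=2)]
  5. access kiwi: MISS. Cache: [lemon(c=1) ant(c=1) kiwi(c=1) jay(c=2)]
  6. access lemon: HIT, count now 2. Cache: [ant(c=1) kiwi(c=1) jay(c=2) lemon(c=2)]
  7. access lemon: HIT, count now 3. Cache: [ant(c=1) kiwi(c=1) jay(c=2) lemon(c=3)]
  8. access lemon: HIT, count now 4. Cache: [ant(c=1) kiwi(c=1) jay(c=2) lemon(c=4)]
  9. access lemon: HIT, count now 5. Cache: [ant(c=1) kiwi(c=1) jay(c=2) lemon(c=5)]
  10. access melon: MISS. Cache: [ant(c=1) kiwi(c=1) melon(c=1) jay(c=2) lemon(c=5)]
  11. access cat: MISS, evict ant(c=1). Cache: [kiwi(c=1) melon(c=1) cat(c=1) jay(c=2) lemon(c=5)]
  12. access cat: HIT, count now 2. Cache: [kiwi(c=1) melon(c=1) jay(c=2) cat(c=2) lemon(c=5)]
  13. access lemon: HIT, count now 6. Cache: [kiwi(c=1) melon(c=1) jay(c=2) cat(c=2) lemon(c=6)]
  14. access lemon: HIT, count now 7. Cache: [kiwi(c=1) melon(c=1) jay(c=2) cat(c=2) lemon(c=7)]
  15. access lemon: HIT, count now 8. Cache: [kiwi(c=1) melon(c=1) jay(c=2) cat(c=2) lemon(c=8)]
  16. access lemon: HIT, count now 9. Cache: [kiwi(c=1) melon(c=1) jay(c=2) cat(c=2) lemon(c=9)]
  17. access cat: HIT, count now 3. Cache: [kiwi(c=1) melon(c=1) jay(c=2) cat(c=3) lemon(c=9)]
  18. access kiwi: HIT, count now 2. Cache: [melon(c=1) jay(c=2) kiwi(c=2) cat(c=3) lemon(c=9)]
  19. access lemon: HIT, count now 10. Cache: [melon(c=1) jay(c=2) kiwi(c=2) cat(c=3) lemon(c=10)]
  20. access cat: HIT, count now 4. Cache: [melon(c=1) jay(c=2) kiwi(c=2) cat(c=4) lemon(c=10)]
  21. access cat: HIT, count now 5. Cache: [melon(c=1) jay(c=2) kiwi(c=2) cat(c=5) lemon(c=10)]
  22. access owl: MISS, evict melon(c=1). Cache: [owl(c=1) jay(c=2) kiwi(c=2) cat(c=5) lemon(c=10)]
  23. access cat: HIT, count now 6. Cache: [owl(c=1) jay(c=2) kiwi(c=2) cat(c=6) lemon(c=10)]
  24. access cat: HIT, count now 7. Cache: [owl(c=1) jay(c=2) kiwi(c=2) cat(c=7) lemon(c=10)]
  25. access melon: MISS, evict owl(c=1). Cache: [melon(c=1) jay(c=2) kiwi(c=2) cat(c=7) lemon(c=10)]
  26. access cow: MISS, evict melon(c=1). Cache: [cow(c=1) jay(c=2) kiwi(c=2) cat(c=7) lemon(c=10)]
  27. access owl: MISS, evict cow(c=1). Cache: [owl(c=1) jay(c=2) kiwi(c=2) cat(c=7) lemon(c=10)]
  28. access lemon: HIT, count now 11. Cache: [owl(c=1) jay(c=2) kiwi(c=2) cat(c=7) lemon(c=11)]
Total: 18 hits, 10 misses, 5 evictions

Answer: MMHMMHHHHMMHHHHHHHHHHMHHMMMH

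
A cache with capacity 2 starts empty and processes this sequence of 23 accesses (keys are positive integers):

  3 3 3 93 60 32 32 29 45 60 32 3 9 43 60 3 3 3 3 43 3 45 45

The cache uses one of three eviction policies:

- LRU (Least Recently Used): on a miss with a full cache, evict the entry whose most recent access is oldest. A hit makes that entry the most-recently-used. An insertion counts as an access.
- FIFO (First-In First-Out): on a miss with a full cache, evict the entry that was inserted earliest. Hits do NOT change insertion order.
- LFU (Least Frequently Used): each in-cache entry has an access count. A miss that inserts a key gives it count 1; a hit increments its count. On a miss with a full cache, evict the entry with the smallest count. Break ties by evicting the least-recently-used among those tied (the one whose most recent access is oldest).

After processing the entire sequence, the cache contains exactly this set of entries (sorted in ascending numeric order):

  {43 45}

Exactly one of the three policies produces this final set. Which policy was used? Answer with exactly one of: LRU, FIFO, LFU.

Simulating under each policy and comparing final sets:
  LRU: final set = {3 45} -> differs
  FIFO: final set = {43 45} -> MATCHES target
  LFU: final set = {3 45} -> differs
Only FIFO produces the target set.

Answer: FIFO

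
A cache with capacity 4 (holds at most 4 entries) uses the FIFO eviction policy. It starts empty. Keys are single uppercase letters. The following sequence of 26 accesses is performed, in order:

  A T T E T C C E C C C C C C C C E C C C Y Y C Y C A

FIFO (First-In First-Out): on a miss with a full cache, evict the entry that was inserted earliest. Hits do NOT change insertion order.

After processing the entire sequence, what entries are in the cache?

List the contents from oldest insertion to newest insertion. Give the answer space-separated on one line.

FIFO simulation (capacity=4):
  1. access A: MISS. Cache (old->new): [A]
  2. access T: MISS. Cache (old->new): [A T]
  3. access T: HIT. Cache (old->new): [A T]
  4. access E: MISS. Cache (old->new): [A T E]
  5. access T: HIT. Cache (old->new): [A T E]
  6. access C: MISS. Cache (old->new): [A T E C]
  7. access C: HIT. Cache (old->new): [A T E C]
  8. access E: HIT. Cache (old->new): [A T E C]
  9. access C: HIT. Cache (old->new): [A T E C]
  10. access C: HIT. Cache (old->new): [A T E C]
  11. access C: HIT. Cache (old->new): [A T E C]
  12. access C: HIT. Cache (old->new): [A T E C]
  13. access C: HIT. Cache (old->new): [A T E C]
  14. access C: HIT. Cache (old->new): [A T E C]
  15. access C: HIT. Cache (old->new): [A T E C]
  16. access C: HIT. Cache (old->new): [A T E C]
  17. access E: HIT. Cache (old->new): [A T E C]
  18. access C: HIT. Cache (old->new): [A T E C]
  19. access C: HIT. Cache (old->new): [A T E C]
  20. access C: HIT. Cache (old->new): [A T E C]
  21. access Y: MISS, evict A. Cache (old->new): [T E C Y]
  22. access Y: HIT. Cache (old->new): [T E C Y]
  23. access C: HIT. Cache (old->new): [T E C Y]
  24. access Y: HIT. Cache (old->new): [T E C Y]
  25. access C: HIT. Cache (old->new): [T E C Y]
  26. access A: MISS, evict T. Cache (old->new): [E C Y A]
Total: 20 hits, 6 misses, 2 evictions

Answer: E C Y A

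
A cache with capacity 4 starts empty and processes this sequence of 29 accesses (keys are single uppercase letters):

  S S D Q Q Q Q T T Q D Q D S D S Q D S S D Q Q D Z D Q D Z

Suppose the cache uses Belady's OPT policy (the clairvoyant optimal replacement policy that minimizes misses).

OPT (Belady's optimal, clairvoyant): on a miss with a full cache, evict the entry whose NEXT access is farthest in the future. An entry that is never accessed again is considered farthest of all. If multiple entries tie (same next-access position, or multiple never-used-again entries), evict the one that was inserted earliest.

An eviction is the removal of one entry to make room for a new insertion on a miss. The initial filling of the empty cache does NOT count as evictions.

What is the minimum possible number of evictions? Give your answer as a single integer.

OPT (Belady) simulation (capacity=4):
  1. access S: MISS. Cache: [S]
  2. access S: HIT. Next use of S: step 14. Cache: [S]
  3. access D: MISS. Cache: [S D]
  4. access Q: MISS. Cache: [S D Q]
  5. access Q: HIT. Next use of Q: step 6. Cache: [S D Q]
  6. access Q: HIT. Next use of Q: step 7. Cache: [S D Q]
  7. access Q: HIT. Next use of Q: step 10. Cache: [S D Q]
  8. access T: MISS. Cache: [S D Q T]
  9. access T: HIT. Next use of T: never. Cache: [S D Q T]
  10. access Q: HIT. Next use of Q: step 12. Cache: [S D Q T]
  11. access D: HIT. Next use of D: step 13. Cache: [S D Q T]
  12. access Q: HIT. Next use of Q: step 17. Cache: [S D Q T]
  13. access D: HIT. Next use of D: step 15. Cache: [S D Q T]
  14. access S: HIT. Next use of S: step 16. Cache: [S D Q T]
  15. access D: HIT. Next use of D: step 18. Cache: [S D Q T]
  16. access S: HIT. Next use of S: step 19. Cache: [S D Q T]
  17. access Q: HIT. Next use of Q: step 22. Cache: [S D Q T]
  18. access D: HIT. Next use of D: step 21. Cache: [S D Q T]
  19. access S: HIT. Next use of S: step 20. Cache: [S D Q T]
  20. access S: HIT. Next use of S: never. Cache: [S D Q T]
  21. access D: HIT. Next use of D: step 24. Cache: [S D Q T]
  22. access Q: HIT. Next use of Q: step 23. Cache: [S D Q T]
  23. access Q: HIT. Next use of Q: step 27. Cache: [S D Q T]
  24. access D: HIT. Next use of D: step 26. Cache: [S D Q T]
  25. access Z: MISS, evict S (next use: never). Cache: [D Q T Z]
  26. access D: HIT. Next use of D: step 28. Cache: [D Q T Z]
  27. access Q: HIT. Next use of Q: never. Cache: [D Q T Z]
  28. access D: HIT. Next use of D: never. Cache: [D Q T Z]
  29. access Z: HIT. Next use of Z: never. Cache: [D Q T Z]
Total: 24 hits, 5 misses, 1 evictions

Answer: 1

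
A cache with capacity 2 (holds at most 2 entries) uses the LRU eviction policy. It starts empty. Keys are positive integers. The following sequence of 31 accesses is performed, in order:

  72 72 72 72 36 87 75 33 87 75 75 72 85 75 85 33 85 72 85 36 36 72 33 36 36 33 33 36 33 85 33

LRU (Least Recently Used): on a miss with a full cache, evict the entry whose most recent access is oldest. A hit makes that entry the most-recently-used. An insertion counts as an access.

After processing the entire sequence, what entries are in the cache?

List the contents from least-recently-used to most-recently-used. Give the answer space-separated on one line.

Answer: 85 33

Derivation:
LRU simulation (capacity=2):
  1. access 72: MISS. Cache (LRU->MRU): [72]
  2. access 72: HIT. Cache (LRU->MRU): [72]
  3. access 72: HIT. Cache (LRU->MRU): [72]
  4. access 72: HIT. Cache (LRU->MRU): [72]
  5. access 36: MISS. Cache (LRU->MRU): [72 36]
  6. access 87: MISS, evict 72. Cache (LRU->MRU): [36 87]
  7. access 75: MISS, evict 36. Cache (LRU->MRU): [87 75]
  8. access 33: MISS, evict 87. Cache (LRU->MRU): [75 33]
  9. access 87: MISS, evict 75. Cache (LRU->MRU): [33 87]
  10. access 75: MISS, evict 33. Cache (LRU->MRU): [87 75]
  11. access 75: HIT. Cache (LRU->MRU): [87 75]
  12. access 72: MISS, evict 87. Cache (LRU->MRU): [75 72]
  13. access 85: MISS, evict 75. Cache (LRU->MRU): [72 85]
  14. access 75: MISS, evict 72. Cache (LRU->MRU): [85 75]
  15. access 85: HIT. Cache (LRU->MRU): [75 85]
  16. access 33: MISS, evict 75. Cache (LRU->MRU): [85 33]
  17. access 85: HIT. Cache (LRU->MRU): [33 85]
  18. access 72: MISS, evict 33. Cache (LRU->MRU): [85 72]
  19. access 85: HIT. Cache (LRU->MRU): [72 85]
  20. access 36: MISS, evict 72. Cache (LRU->MRU): [85 36]
  21. access 36: HIT. Cache (LRU->MRU): [85 36]
  22. access 72: MISS, evict 85. Cache (LRU->MRU): [36 72]
  23. access 33: MISS, evict 36. Cache (LRU->MRU): [72 33]
  24. access 36: MISS, evict 72. Cache (LRU->MRU): [33 36]
  25. access 36: HIT. Cache (LRU->MRU): [33 36]
  26. access 33: HIT. Cache (LRU->MRU): [36 33]
  27. access 33: HIT. Cache (LRU->MRU): [36 33]
  28. access 36: HIT. Cache (LRU->MRU): [33 36]
  29. access 33: HIT. Cache (LRU->MRU): [36 33]
  30. access 85: MISS, evict 36. Cache (LRU->MRU): [33 85]
  31. access 33: HIT. Cache (LRU->MRU): [85 33]
Total: 14 hits, 17 misses, 15 evictions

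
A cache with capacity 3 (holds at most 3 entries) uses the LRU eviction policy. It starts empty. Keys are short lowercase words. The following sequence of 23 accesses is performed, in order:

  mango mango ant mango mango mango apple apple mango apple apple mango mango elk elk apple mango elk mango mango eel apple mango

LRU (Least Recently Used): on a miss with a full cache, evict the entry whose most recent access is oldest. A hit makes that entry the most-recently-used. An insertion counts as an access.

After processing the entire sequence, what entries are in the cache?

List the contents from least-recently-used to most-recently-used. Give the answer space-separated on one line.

Answer: eel apple mango

Derivation:
LRU simulation (capacity=3):
  1. access mango: MISS. Cache (LRU->MRU): [mango]
  2. access mango: HIT. Cache (LRU->MRU): [mango]
  3. access ant: MISS. Cache (LRU->MRU): [mango ant]
  4. access mango: HIT. Cache (LRU->MRU): [ant mango]
  5. access mango: HIT. Cache (LRU->MRU): [ant mango]
  6. access mango: HIT. Cache (LRU->MRU): [ant mango]
  7. access apple: MISS. Cache (LRU->MRU): [ant mango apple]
  8. access apple: HIT. Cache (LRU->MRU): [ant mango apple]
  9. access mango: HIT. Cache (LRU->MRU): [ant apple mango]
  10. access apple: HIT. Cache (LRU->MRU): [ant mango apple]
  11. access apple: HIT. Cache (LRU->MRU): [ant mango apple]
  12. access mango: HIT. Cache (LRU->MRU): [ant apple mango]
  13. access mango: HIT. Cache (LRU->MRU): [ant apple mango]
  14. access elk: MISS, evict ant. Cache (LRU->MRU): [apple mango elk]
  15. access elk: HIT. Cache (LRU->MRU): [apple mango elk]
  16. access apple: HIT. Cache (LRU->MRU): [mango elk apple]
  17. access mango: HIT. Cache (LRU->MRU): [elk apple mango]
  18. access elk: HIT. Cache (LRU->MRU): [apple mango elk]
  19. access mango: HIT. Cache (LRU->MRU): [apple elk mango]
  20. access mango: HIT. Cache (LRU->MRU): [apple elk mango]
  21. access eel: MISS, evict apple. Cache (LRU->MRU): [elk mango eel]
  22. access apple: MISS, evict elk. Cache (LRU->MRU): [mango eel apple]
  23. access mango: HIT. Cache (LRU->MRU): [eel apple mango]
Total: 17 hits, 6 misses, 3 evictions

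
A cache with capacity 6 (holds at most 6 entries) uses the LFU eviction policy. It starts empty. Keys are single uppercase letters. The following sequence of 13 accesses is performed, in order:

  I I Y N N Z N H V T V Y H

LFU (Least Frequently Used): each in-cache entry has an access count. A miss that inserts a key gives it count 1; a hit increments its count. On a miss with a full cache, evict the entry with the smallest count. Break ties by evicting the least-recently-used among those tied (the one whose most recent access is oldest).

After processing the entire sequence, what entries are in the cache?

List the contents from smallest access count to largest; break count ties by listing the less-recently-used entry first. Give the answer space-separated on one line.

Answer: T Y I V H N

Derivation:
LFU simulation (capacity=6):
  1. access I: MISS. Cache: [I(c=1)]
  2. access I: HIT, count now 2. Cache: [I(c=2)]
  3. access Y: MISS. Cache: [Y(c=1) I(c=2)]
  4. access N: MISS. Cache: [Y(c=1) N(c=1) I(c=2)]
  5. access N: HIT, count now 2. Cache: [Y(c=1) I(c=2) N(c=2)]
  6. access Z: MISS. Cache: [Y(c=1) Z(c=1) I(c=2) N(c=2)]
  7. access N: HIT, count now 3. Cache: [Y(c=1) Z(c=1) I(c=2) N(c=3)]
  8. access H: MISS. Cache: [Y(c=1) Z(c=1) H(c=1) I(c=2) N(c=3)]
  9. access V: MISS. Cache: [Y(c=1) Z(c=1) H(c=1) V(c=1) I(c=2) N(c=3)]
  10. access T: MISS, evict Y(c=1). Cache: [Z(c=1) H(c=1) V(c=1) T(c=1) I(c=2) N(c=3)]
  11. access V: HIT, count now 2. Cache: [Z(c=1) H(c=1) T(c=1) I(c=2) V(c=2) N(c=3)]
  12. access Y: MISS, evict Z(c=1). Cache: [H(c=1) T(c=1) Y(c=1) I(c=2) V(c=2) N(c=3)]
  13. access H: HIT, count now 2. Cache: [T(c=1) Y(c=1) I(c=2) V(c=2) H(c=2) N(c=3)]
Total: 5 hits, 8 misses, 2 evictions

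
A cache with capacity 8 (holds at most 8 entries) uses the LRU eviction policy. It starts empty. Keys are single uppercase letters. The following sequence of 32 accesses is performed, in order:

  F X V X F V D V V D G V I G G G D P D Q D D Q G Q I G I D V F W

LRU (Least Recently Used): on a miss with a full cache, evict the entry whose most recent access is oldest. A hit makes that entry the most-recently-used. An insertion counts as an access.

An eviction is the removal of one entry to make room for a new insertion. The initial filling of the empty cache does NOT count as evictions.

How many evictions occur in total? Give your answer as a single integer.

LRU simulation (capacity=8):
  1. access F: MISS. Cache (LRU->MRU): [F]
  2. access X: MISS. Cache (LRU->MRU): [F X]
  3. access V: MISS. Cache (LRU->MRU): [F X V]
  4. access X: HIT. Cache (LRU->MRU): [F V X]
  5. access F: HIT. Cache (LRU->MRU): [V X F]
  6. access V: HIT. Cache (LRU->MRU): [X F V]
  7. access D: MISS. Cache (LRU->MRU): [X F V D]
  8. access V: HIT. Cache (LRU->MRU): [X F D V]
  9. access V: HIT. Cache (LRU->MRU): [X F D V]
  10. access D: HIT. Cache (LRU->MRU): [X F V D]
  11. access G: MISS. Cache (LRU->MRU): [X F V D G]
  12. access V: HIT. Cache (LRU->MRU): [X F D G V]
  13. access I: MISS. Cache (LRU->MRU): [X F D G V I]
  14. access G: HIT. Cache (LRU->MRU): [X F D V I G]
  15. access G: HIT. Cache (LRU->MRU): [X F D V I G]
  16. access G: HIT. Cache (LRU->MRU): [X F D V I G]
  17. access D: HIT. Cache (LRU->MRU): [X F V I G D]
  18. access P: MISS. Cache (LRU->MRU): [X F V I G D P]
  19. access D: HIT. Cache (LRU->MRU): [X F V I G P D]
  20. access Q: MISS. Cache (LRU->MRU): [X F V I G P D Q]
  21. access D: HIT. Cache (LRU->MRU): [X F V I G P Q D]
  22. access D: HIT. Cache (LRU->MRU): [X F V I G P Q D]
  23. access Q: HIT. Cache (LRU->MRU): [X F V I G P D Q]
  24. access G: HIT. Cache (LRU->MRU): [X F V I P D Q G]
  25. access Q: HIT. Cache (LRU->MRU): [X F V I P D G Q]
  26. access I: HIT. Cache (LRU->MRU): [X F V P D G Q I]
  27. access G: HIT. Cache (LRU->MRU): [X F V P D Q I G]
  28. access I: HIT. Cache (LRU->MRU): [X F V P D Q G I]
  29. access D: HIT. Cache (LRU->MRU): [X F V P Q G I D]
  30. access V: HIT. Cache (LRU->MRU): [X F P Q G I D V]
  31. access F: HIT. Cache (LRU->MRU): [X P Q G I D V F]
  32. access W: MISS, evict X. Cache (LRU->MRU): [P Q G I D V F W]
Total: 23 hits, 9 misses, 1 evictions

Answer: 1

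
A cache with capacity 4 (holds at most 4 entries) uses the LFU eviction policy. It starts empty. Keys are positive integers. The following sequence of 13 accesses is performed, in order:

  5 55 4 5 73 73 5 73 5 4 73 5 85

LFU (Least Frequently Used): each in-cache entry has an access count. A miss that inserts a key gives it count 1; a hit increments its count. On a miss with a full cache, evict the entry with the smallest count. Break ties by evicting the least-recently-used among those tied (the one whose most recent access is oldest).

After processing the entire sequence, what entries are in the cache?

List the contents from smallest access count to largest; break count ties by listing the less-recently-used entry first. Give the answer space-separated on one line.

Answer: 85 4 73 5

Derivation:
LFU simulation (capacity=4):
  1. access 5: MISS. Cache: [5(c=1)]
  2. access 55: MISS. Cache: [5(c=1) 55(c=1)]
  3. access 4: MISS. Cache: [5(c=1) 55(c=1) 4(c=1)]
  4. access 5: HIT, count now 2. Cache: [55(c=1) 4(c=1) 5(c=2)]
  5. access 73: MISS. Cache: [55(c=1) 4(c=1) 73(c=1) 5(c=2)]
  6. access 73: HIT, count now 2. Cache: [55(c=1) 4(c=1) 5(c=2) 73(c=2)]
  7. access 5: HIT, count now 3. Cache: [55(c=1) 4(c=1) 73(c=2) 5(c=3)]
  8. access 73: HIT, count now 3. Cache: [55(c=1) 4(c=1) 5(c=3) 73(c=3)]
  9. access 5: HIT, count now 4. Cache: [55(c=1) 4(c=1) 73(c=3) 5(c=4)]
  10. access 4: HIT, count now 2. Cache: [55(c=1) 4(c=2) 73(c=3) 5(c=4)]
  11. access 73: HIT, count now 4. Cache: [55(c=1) 4(c=2) 5(c=4) 73(c=4)]
  12. access 5: HIT, count now 5. Cache: [55(c=1) 4(c=2) 73(c=4) 5(c=5)]
  13. access 85: MISS, evict 55(c=1). Cache: [85(c=1) 4(c=2) 73(c=4) 5(c=5)]
Total: 8 hits, 5 misses, 1 evictions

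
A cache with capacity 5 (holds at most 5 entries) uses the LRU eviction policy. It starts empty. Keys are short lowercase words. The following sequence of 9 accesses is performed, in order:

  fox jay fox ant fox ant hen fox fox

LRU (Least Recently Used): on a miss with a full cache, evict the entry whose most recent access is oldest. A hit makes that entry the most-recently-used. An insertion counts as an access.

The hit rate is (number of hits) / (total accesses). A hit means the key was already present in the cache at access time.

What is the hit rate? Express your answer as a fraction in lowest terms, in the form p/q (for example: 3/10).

Answer: 5/9

Derivation:
LRU simulation (capacity=5):
  1. access fox: MISS. Cache (LRU->MRU): [fox]
  2. access jay: MISS. Cache (LRU->MRU): [fox jay]
  3. access fox: HIT. Cache (LRU->MRU): [jay fox]
  4. access ant: MISS. Cache (LRU->MRU): [jay fox ant]
  5. access fox: HIT. Cache (LRU->MRU): [jay ant fox]
  6. access ant: HIT. Cache (LRU->MRU): [jay fox ant]
  7. access hen: MISS. Cache (LRU->MRU): [jay fox ant hen]
  8. access fox: HIT. Cache (LRU->MRU): [jay ant hen fox]
  9. access fox: HIT. Cache (LRU->MRU): [jay ant hen fox]
Total: 5 hits, 4 misses, 0 evictions

Hit rate = 5/9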